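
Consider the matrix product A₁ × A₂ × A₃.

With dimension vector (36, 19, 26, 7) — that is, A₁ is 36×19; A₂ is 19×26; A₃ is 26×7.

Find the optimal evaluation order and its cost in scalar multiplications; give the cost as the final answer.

8246

(A₁ × (A₂ × A₃)): cost 8246.
((A₁ × A₂) × A₃): cost 24336.
Optimal: (A₁ × (A₂ × A₃)) with cost 8246.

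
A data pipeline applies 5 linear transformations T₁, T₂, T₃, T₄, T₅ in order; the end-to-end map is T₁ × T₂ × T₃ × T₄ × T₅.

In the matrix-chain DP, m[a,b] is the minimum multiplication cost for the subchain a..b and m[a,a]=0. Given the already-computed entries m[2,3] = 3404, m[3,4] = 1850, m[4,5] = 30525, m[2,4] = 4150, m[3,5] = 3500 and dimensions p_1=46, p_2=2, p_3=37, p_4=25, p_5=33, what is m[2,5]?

m[2,5] = min over k∈[2,4] of m[2,k]+m[k+1,5]+p_{1}·p_k·p_{5}.
k=2: 0 + 3500 + 46·2·33 = 6536; k=3: 3404 + 30525 + 46·37·33 = 90095; k=4: 4150 + 0 + 46·25·33 = 42100.
Minimum: 6536 at k=2.

6536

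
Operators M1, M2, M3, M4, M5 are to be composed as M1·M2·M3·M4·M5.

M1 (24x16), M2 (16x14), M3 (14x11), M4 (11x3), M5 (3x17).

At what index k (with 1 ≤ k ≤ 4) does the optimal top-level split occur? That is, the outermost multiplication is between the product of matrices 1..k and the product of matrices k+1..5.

Adjacent pairs: M1M2 = 24·16·14 = 5376; M2M3 = 16·14·11 = 2464; M3M4 = 14·11·3 = 462; M4M5 = 11·3·17 = 561.
Length 3: M1..M3: k=1: 0+2464+24·16·11=6688; k=2: 5376+0+24·14·11=9072 → min 6688 | M2..M4: k=2: 0+462+16·14·3=1134; k=3: 2464+0+16·11·3=2992 → min 1134 | M3..M5: k=3: 0+561+14·11·17=3179; k=4: 462+0+14·3·17=1176 → min 1176.
Length 4: M1..M4: k=1: 0+1134+24·16·3=2286; k=2: 5376+462+24·14·3=6846; k=3: 6688+0+24·11·3=7480 → min 2286 | M2..M5: k=2: 0+1176+16·14·17=4984; k=3: 2464+561+16·11·17=6017; k=4: 1134+0+16·3·17=1950 → min 1950.
Top-level splits: k=1: (M1..M1)·(M2..M5) → 0+1950+24·16·17 = 8478; k=2: (M1..M2)·(M3..M5) → 5376+1176+24·14·17 = 12264; k=3: (M1..M3)·(M4..M5) → 6688+561+24·11·17 = 11737; k=4: (M1..M4)·(M5..M5) → 2286+0+24·3·17 = 3510.
Best split is after M4, i.e. k = 4.

4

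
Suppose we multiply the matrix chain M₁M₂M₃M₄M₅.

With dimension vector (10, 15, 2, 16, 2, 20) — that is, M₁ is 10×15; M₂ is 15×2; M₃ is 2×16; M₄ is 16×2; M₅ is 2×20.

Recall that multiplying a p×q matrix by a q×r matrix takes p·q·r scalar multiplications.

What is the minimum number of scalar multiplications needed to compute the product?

Adjacent pairs: M₁M₂ = 10·15·2 = 300; M₂M₃ = 15·2·16 = 480; M₃M₄ = 2·16·2 = 64; M₄M₅ = 16·2·20 = 640.
Length 3: M₁..M₃: k=1: 0+480+10·15·16=2880; k=2: 300+0+10·2·16=620 → min 620 | M₂..M₄: k=2: 0+64+15·2·2=124; k=3: 480+0+15·16·2=960 → min 124 | M₃..M₅: k=3: 0+640+2·16·20=1280; k=4: 64+0+2·2·20=144 → min 144.
Length 4: M₁..M₄: k=1: 0+124+10·15·2=424; k=2: 300+64+10·2·2=404; k=3: 620+0+10·16·2=940 → min 404 | M₂..M₅: k=2: 0+144+15·2·20=744; k=3: 480+640+15·16·20=5920; k=4: 124+0+15·2·20=724 → min 724.
Length 5: M₁..M₅: k=1: 0+724+10·15·20=3724; k=2: 300+144+10·2·20=844; k=3: 620+640+10·16·20=4460; k=4: 404+0+10·2·20=804 → min 804.
Optimal order: (((M₁M₂)(M₃M₄))M₅) with cost 804.

804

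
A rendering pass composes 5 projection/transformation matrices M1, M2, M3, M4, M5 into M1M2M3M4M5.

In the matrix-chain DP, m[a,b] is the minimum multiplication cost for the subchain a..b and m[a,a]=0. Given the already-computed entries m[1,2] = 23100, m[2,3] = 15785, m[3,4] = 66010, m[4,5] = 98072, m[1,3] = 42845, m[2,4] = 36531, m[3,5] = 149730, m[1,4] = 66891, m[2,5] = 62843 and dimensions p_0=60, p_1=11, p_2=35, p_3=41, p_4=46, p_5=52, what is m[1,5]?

97163

m[1,5] = min over k∈[1,4] of m[1,k]+m[k+1,5]+p_{0}·p_k·p_{5}.
k=1: 0 + 62843 + 60·11·52 = 97163; k=2: 23100 + 149730 + 60·35·52 = 282030; k=3: 42845 + 98072 + 60·41·52 = 268837; k=4: 66891 + 0 + 60·46·52 = 210411.
Minimum: 97163 at k=1.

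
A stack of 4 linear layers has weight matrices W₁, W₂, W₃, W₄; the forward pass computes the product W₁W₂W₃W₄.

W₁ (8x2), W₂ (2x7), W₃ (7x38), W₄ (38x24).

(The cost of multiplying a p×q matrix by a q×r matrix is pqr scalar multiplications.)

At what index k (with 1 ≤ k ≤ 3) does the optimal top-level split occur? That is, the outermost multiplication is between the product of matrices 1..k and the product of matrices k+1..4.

1

Adjacent pairs: W₁W₂ = 8·2·7 = 112; W₂W₃ = 2·7·38 = 532; W₃W₄ = 7·38·24 = 6384.
Length 3: W₁..W₃: k=1: 0+532+8·2·38=1140; k=2: 112+0+8·7·38=2240 → min 1140 | W₂..W₄: k=2: 0+6384+2·7·24=6720; k=3: 532+0+2·38·24=2356 → min 2356.
Top-level splits: k=1: (W₁..W₁)·(W₂..W₄) → 0+2356+8·2·24 = 2740; k=2: (W₁..W₂)·(W₃..W₄) → 112+6384+8·7·24 = 7840; k=3: (W₁..W₃)·(W₄..W₄) → 1140+0+8·38·24 = 8436.
Best split is after W₁, i.e. k = 1.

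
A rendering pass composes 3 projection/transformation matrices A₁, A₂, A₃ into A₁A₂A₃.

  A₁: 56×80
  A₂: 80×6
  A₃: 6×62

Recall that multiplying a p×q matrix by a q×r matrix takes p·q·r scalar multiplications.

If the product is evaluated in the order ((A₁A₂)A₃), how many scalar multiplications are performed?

(A₁A₂): 56×80 by 80×6 → 56×6, cost 56·80·6 = 26880
((A₁A₂)A₃): 56×6 by 6×62 → 56×62, cost 56·6·62 = 20832; cumulative 47712
Total: 47712 scalar multiplications.

47712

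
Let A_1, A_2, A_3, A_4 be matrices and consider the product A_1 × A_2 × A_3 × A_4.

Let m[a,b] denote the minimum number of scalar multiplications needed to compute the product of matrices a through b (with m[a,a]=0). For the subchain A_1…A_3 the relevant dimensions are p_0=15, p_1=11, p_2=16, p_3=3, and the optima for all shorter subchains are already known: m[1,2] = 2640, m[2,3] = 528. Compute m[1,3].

m[1,3] = min over k∈[1,2] of m[1,k]+m[k+1,3]+p_{0}·p_k·p_{3}.
k=1: 0 + 528 + 15·11·3 = 1023; k=2: 2640 + 0 + 15·16·3 = 3360.
Minimum: 1023 at k=1.

1023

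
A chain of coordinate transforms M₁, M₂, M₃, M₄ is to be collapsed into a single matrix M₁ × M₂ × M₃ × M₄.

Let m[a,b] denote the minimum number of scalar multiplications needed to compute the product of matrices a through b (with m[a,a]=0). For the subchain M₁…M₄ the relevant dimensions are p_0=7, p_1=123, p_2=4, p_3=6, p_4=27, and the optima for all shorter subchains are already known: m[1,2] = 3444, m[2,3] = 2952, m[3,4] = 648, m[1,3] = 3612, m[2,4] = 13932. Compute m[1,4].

4746

m[1,4] = min over k∈[1,3] of m[1,k]+m[k+1,4]+p_{0}·p_k·p_{4}.
k=1: 0 + 13932 + 7·123·27 = 37179; k=2: 3444 + 648 + 7·4·27 = 4848; k=3: 3612 + 0 + 7·6·27 = 4746.
Minimum: 4746 at k=3.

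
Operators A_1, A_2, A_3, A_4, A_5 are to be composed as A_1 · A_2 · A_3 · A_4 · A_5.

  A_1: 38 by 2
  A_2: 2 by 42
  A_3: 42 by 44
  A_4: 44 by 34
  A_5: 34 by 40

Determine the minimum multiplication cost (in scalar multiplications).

Adjacent pairs: A_1A_2 = 38·2·42 = 3192; A_2A_3 = 2·42·44 = 3696; A_3A_4 = 42·44·34 = 62832; A_4A_5 = 44·34·40 = 59840.
Length 3: A_1..A_3: k=1: 0+3696+38·2·44=7040; k=2: 3192+0+38·42·44=73416 → min 7040 | A_2..A_4: k=2: 0+62832+2·42·34=65688; k=3: 3696+0+2·44·34=6688 → min 6688 | A_3..A_5: k=3: 0+59840+42·44·40=133760; k=4: 62832+0+42·34·40=119952 → min 119952.
Length 4: A_1..A_4: k=1: 0+6688+38·2·34=9272; k=2: 3192+62832+38·42·34=120288; k=3: 7040+0+38·44·34=63888 → min 9272 | A_2..A_5: k=2: 0+119952+2·42·40=123312; k=3: 3696+59840+2·44·40=67056; k=4: 6688+0+2·34·40=9408 → min 9408.
Length 5: A_1..A_5: k=1: 0+9408+38·2·40=12448; k=2: 3192+119952+38·42·40=186984; k=3: 7040+59840+38·44·40=133760; k=4: 9272+0+38·34·40=60952 → min 12448.
Optimal order: (A_1 · (((A_2 · A_3) · A_4) · A_5)) with cost 12448.

12448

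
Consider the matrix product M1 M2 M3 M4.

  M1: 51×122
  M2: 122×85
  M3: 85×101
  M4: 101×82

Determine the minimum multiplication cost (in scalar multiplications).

Adjacent pairs: M1M2 = 51·122·85 = 528870; M2M3 = 122·85·101 = 1047370; M3M4 = 85·101·82 = 703970.
Length 3: M1..M3: k=1: 0+1047370+51·122·101=1675792; k=2: 528870+0+51·85·101=966705 → min 966705 | M2..M4: k=2: 0+703970+122·85·82=1554310; k=3: 1047370+0+122·101·82=2057774 → min 1554310.
Length 4: M1..M4: k=1: 0+1554310+51·122·82=2064514; k=2: 528870+703970+51·85·82=1588310; k=3: 966705+0+51·101·82=1389087 → min 1389087.
Optimal order: (((M1 M2) M3) M4) with cost 1389087.

1389087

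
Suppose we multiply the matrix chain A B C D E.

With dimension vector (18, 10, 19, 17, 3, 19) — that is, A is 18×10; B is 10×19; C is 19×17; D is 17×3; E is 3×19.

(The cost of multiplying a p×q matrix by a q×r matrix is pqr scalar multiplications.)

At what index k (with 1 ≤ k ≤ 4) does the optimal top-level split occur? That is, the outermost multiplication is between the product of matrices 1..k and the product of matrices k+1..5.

Adjacent pairs: AB = 18·10·19 = 3420; BC = 10·19·17 = 3230; CD = 19·17·3 = 969; DE = 17·3·19 = 969.
Length 3: A..C: k=1: 0+3230+18·10·17=6290; k=2: 3420+0+18·19·17=9234 → min 6290 | B..D: k=2: 0+969+10·19·3=1539; k=3: 3230+0+10·17·3=3740 → min 1539 | C..E: k=3: 0+969+19·17·19=7106; k=4: 969+0+19·3·19=2052 → min 2052.
Length 4: A..D: k=1: 0+1539+18·10·3=2079; k=2: 3420+969+18·19·3=5415; k=3: 6290+0+18·17·3=7208 → min 2079 | B..E: k=2: 0+2052+10·19·19=5662; k=3: 3230+969+10·17·19=7429; k=4: 1539+0+10·3·19=2109 → min 2109.
Top-level splits: k=1: (A..A)·(B..E) → 0+2109+18·10·19 = 5529; k=2: (A..B)·(C..E) → 3420+2052+18·19·19 = 11970; k=3: (A..C)·(D..E) → 6290+969+18·17·19 = 13073; k=4: (A..D)·(E..E) → 2079+0+18·3·19 = 3105.
Best split is after D, i.e. k = 4.

4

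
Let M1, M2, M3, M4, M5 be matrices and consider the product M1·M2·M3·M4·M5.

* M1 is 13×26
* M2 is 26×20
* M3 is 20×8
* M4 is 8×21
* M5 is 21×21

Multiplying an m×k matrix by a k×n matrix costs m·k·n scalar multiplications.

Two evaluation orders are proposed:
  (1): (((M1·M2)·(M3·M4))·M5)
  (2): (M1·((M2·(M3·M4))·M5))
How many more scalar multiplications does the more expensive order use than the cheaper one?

11531

Order (1) = (((M1·M2)·(M3·M4))·M5): (M1·M2): 13×26 by 26×20 → 13×20, cost 13·26·20 = 6760; (M3·M4): 20×8 by 8×21 → 20×21, cost 20·8·21 = 3360; ((M1·M2)·(M3·M4)): 13×20 by 20×21 → 13×21, cost 13·20·21 = 5460; cumulative 15580; (((M1·M2)·(M3·M4))·M5): 13×21 by 21×21 → 13×21, cost 13·21·21 = 5733; cumulative 21313. Total 21313.
Order (2) = (M1·((M2·(M3·M4))·M5)): (M3·M4): 20×8 by 8×21 → 20×21, cost 20·8·21 = 3360; (M2·(M3·M4)): 26×20 by 20×21 → 26×21, cost 26·20·21 = 10920; cumulative 14280; ((M2·(M3·M4))·M5): 26×21 by 21×21 → 26×21, cost 26·21·21 = 11466; cumulative 25746; (M1·((M2·(M3·M4))·M5)): 13×26 by 26×21 → 13×21, cost 13·26·21 = 7098; cumulative 32844. Total 32844.
Difference: |21313 − 32844| = 11531.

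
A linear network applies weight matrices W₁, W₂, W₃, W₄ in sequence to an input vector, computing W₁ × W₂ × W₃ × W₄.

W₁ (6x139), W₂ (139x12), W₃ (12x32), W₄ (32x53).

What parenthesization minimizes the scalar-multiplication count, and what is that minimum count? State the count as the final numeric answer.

22488

Adjacent pairs: W₁W₂ = 6·139·12 = 10008; W₂W₃ = 139·12·32 = 53376; W₃W₄ = 12·32·53 = 20352.
Length 3: W₁..W₃: k=1: 0+53376+6·139·32=80064; k=2: 10008+0+6·12·32=12312 → min 12312 | W₂..W₄: k=2: 0+20352+139·12·53=108756; k=3: 53376+0+139·32·53=289120 → min 108756.
Length 4: W₁..W₄: k=1: 0+108756+6·139·53=152958; k=2: 10008+20352+6·12·53=34176; k=3: 12312+0+6·32·53=22488 → min 22488.
Optimal parenthesization: (((W₁ × W₂) × W₃) × W₄) with cost 22488.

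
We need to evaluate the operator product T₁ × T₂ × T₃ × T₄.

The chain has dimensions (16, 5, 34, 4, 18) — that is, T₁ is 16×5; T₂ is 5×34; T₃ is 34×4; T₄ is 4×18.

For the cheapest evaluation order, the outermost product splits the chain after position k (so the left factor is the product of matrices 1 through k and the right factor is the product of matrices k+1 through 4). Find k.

Adjacent pairs: T₁T₂ = 16·5·34 = 2720; T₂T₃ = 5·34·4 = 680; T₃T₄ = 34·4·18 = 2448.
Length 3: T₁..T₃: k=1: 0+680+16·5·4=1000; k=2: 2720+0+16·34·4=4896 → min 1000 | T₂..T₄: k=2: 0+2448+5·34·18=5508; k=3: 680+0+5·4·18=1040 → min 1040.
Top-level splits: k=1: (T₁..T₁)·(T₂..T₄) → 0+1040+16·5·18 = 2480; k=2: (T₁..T₂)·(T₃..T₄) → 2720+2448+16·34·18 = 14960; k=3: (T₁..T₃)·(T₄..T₄) → 1000+0+16·4·18 = 2152.
Best split is after T₃, i.e. k = 3.

3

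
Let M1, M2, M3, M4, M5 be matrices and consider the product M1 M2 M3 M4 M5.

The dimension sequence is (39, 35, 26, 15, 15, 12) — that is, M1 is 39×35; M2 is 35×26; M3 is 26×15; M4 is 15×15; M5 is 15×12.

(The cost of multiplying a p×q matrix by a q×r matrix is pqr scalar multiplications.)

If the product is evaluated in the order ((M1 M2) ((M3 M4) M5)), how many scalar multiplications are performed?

58188

(M1 M2): 39×35 by 35×26 → 39×26, cost 39·35·26 = 35490
(M3 M4): 26×15 by 15×15 → 26×15, cost 26·15·15 = 5850
((M3 M4) M5): 26×15 by 15×12 → 26×12, cost 26·15·12 = 4680; cumulative 10530
((M1 M2) ((M3 M4) M5)): 39×26 by 26×12 → 39×12, cost 39·26·12 = 12168; cumulative 58188
Total: 58188 scalar multiplications.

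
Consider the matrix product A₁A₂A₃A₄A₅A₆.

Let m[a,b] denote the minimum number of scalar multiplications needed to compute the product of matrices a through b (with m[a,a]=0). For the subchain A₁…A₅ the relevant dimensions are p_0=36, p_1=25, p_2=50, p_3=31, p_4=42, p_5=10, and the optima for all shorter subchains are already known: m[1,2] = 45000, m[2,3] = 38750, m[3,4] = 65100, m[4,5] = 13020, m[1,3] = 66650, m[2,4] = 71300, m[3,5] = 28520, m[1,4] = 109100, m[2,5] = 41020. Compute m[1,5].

m[1,5] = min over k∈[1,4] of m[1,k]+m[k+1,5]+p_{0}·p_k·p_{5}.
k=1: 0 + 41020 + 36·25·10 = 50020; k=2: 45000 + 28520 + 36·50·10 = 91520; k=3: 66650 + 13020 + 36·31·10 = 90830; k=4: 109100 + 0 + 36·42·10 = 124220.
Minimum: 50020 at k=1.

50020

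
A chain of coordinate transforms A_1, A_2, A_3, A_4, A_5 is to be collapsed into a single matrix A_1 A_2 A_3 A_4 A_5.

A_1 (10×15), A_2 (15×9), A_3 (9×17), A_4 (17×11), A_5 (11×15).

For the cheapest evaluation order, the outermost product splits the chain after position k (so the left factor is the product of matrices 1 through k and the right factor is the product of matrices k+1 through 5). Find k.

4

Adjacent pairs: A_1A_2 = 10·15·9 = 1350; A_2A_3 = 15·9·17 = 2295; A_3A_4 = 9·17·11 = 1683; A_4A_5 = 17·11·15 = 2805.
Length 3: A_1..A_3: k=1: 0+2295+10·15·17=4845; k=2: 1350+0+10·9·17=2880 → min 2880 | A_2..A_4: k=2: 0+1683+15·9·11=3168; k=3: 2295+0+15·17·11=5100 → min 3168 | A_3..A_5: k=3: 0+2805+9·17·15=5100; k=4: 1683+0+9·11·15=3168 → min 3168.
Length 4: A_1..A_4: k=1: 0+3168+10·15·11=4818; k=2: 1350+1683+10·9·11=4023; k=3: 2880+0+10·17·11=4750 → min 4023 | A_2..A_5: k=2: 0+3168+15·9·15=5193; k=3: 2295+2805+15·17·15=8925; k=4: 3168+0+15·11·15=5643 → min 5193.
Top-level splits: k=1: (A_1..A_1)·(A_2..A_5) → 0+5193+10·15·15 = 7443; k=2: (A_1..A_2)·(A_3..A_5) → 1350+3168+10·9·15 = 5868; k=3: (A_1..A_3)·(A_4..A_5) → 2880+2805+10·17·15 = 8235; k=4: (A_1..A_4)·(A_5..A_5) → 4023+0+10·11·15 = 5673.
Best split is after A_4, i.e. k = 4.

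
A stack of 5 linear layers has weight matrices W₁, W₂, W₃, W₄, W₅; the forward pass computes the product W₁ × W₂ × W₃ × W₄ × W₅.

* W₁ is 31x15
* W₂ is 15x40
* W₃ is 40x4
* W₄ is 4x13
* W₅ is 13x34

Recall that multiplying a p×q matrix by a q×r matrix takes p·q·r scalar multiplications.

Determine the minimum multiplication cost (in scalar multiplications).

10244

Adjacent pairs: W₁W₂ = 31·15·40 = 18600; W₂W₃ = 15·40·4 = 2400; W₃W₄ = 40·4·13 = 2080; W₄W₅ = 4·13·34 = 1768.
Length 3: W₁..W₃: k=1: 0+2400+31·15·4=4260; k=2: 18600+0+31·40·4=23560 → min 4260 | W₂..W₄: k=2: 0+2080+15·40·13=9880; k=3: 2400+0+15·4·13=3180 → min 3180 | W₃..W₅: k=3: 0+1768+40·4·34=7208; k=4: 2080+0+40·13·34=19760 → min 7208.
Length 4: W₁..W₄: k=1: 0+3180+31·15·13=9225; k=2: 18600+2080+31·40·13=36800; k=3: 4260+0+31·4·13=5872 → min 5872 | W₂..W₅: k=2: 0+7208+15·40·34=27608; k=3: 2400+1768+15·4·34=6208; k=4: 3180+0+15·13·34=9810 → min 6208.
Length 5: W₁..W₅: k=1: 0+6208+31·15·34=22018; k=2: 18600+7208+31·40·34=67968; k=3: 4260+1768+31·4·34=10244; k=4: 5872+0+31·13·34=19574 → min 10244.
Optimal order: ((W₁ × (W₂ × W₃)) × (W₄ × W₅)) with cost 10244.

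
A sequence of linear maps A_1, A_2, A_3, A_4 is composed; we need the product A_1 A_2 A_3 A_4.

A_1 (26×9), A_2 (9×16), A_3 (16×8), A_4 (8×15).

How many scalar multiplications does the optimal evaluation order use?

Adjacent pairs: A_1A_2 = 26·9·16 = 3744; A_2A_3 = 9·16·8 = 1152; A_3A_4 = 16·8·15 = 1920.
Length 3: A_1..A_3: k=1: 0+1152+26·9·8=3024; k=2: 3744+0+26·16·8=7072 → min 3024 | A_2..A_4: k=2: 0+1920+9·16·15=4080; k=3: 1152+0+9·8·15=2232 → min 2232.
Length 4: A_1..A_4: k=1: 0+2232+26·9·15=5742; k=2: 3744+1920+26·16·15=11904; k=3: 3024+0+26·8·15=6144 → min 5742.
Optimal order: (A_1 ((A_2 A_3) A_4)) with cost 5742.

5742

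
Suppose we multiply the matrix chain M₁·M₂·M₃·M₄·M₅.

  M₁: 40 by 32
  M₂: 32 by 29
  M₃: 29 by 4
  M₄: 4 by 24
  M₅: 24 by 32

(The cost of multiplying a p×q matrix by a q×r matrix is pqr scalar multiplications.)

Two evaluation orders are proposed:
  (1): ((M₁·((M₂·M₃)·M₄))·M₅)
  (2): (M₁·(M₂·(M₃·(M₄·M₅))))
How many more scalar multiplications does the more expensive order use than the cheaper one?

9216

Order (1) = ((M₁·((M₂·M₃)·M₄))·M₅): (M₂·M₃): 32×29 by 29×4 → 32×4, cost 32·29·4 = 3712; ((M₂·M₃)·M₄): 32×4 by 4×24 → 32×24, cost 32·4·24 = 3072; cumulative 6784; (M₁·((M₂·M₃)·M₄)): 40×32 by 32×24 → 40×24, cost 40·32·24 = 30720; cumulative 37504; ((M₁·((M₂·M₃)·M₄))·M₅): 40×24 by 24×32 → 40×32, cost 40·24·32 = 30720; cumulative 68224. Total 68224.
Order (2) = (M₁·(M₂·(M₃·(M₄·M₅)))): (M₄·M₅): 4×24 by 24×32 → 4×32, cost 4·24·32 = 3072; (M₃·(M₄·M₅)): 29×4 by 4×32 → 29×32, cost 29·4·32 = 3712; cumulative 6784; (M₂·(M₃·(M₄·M₅))): 32×29 by 29×32 → 32×32, cost 32·29·32 = 29696; cumulative 36480; (M₁·(M₂·(M₃·(M₄·M₅)))): 40×32 by 32×32 → 40×32, cost 40·32·32 = 40960; cumulative 77440. Total 77440.
Difference: |68224 − 77440| = 9216.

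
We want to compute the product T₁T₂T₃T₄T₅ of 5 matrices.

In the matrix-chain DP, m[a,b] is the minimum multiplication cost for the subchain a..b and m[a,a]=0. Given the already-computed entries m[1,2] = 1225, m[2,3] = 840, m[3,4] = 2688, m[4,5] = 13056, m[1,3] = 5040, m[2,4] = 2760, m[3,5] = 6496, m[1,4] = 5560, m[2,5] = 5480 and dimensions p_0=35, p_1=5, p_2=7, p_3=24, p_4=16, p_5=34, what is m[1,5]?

m[1,5] = min over k∈[1,4] of m[1,k]+m[k+1,5]+p_{0}·p_k·p_{5}.
k=1: 0 + 5480 + 35·5·34 = 11430; k=2: 1225 + 6496 + 35·7·34 = 16051; k=3: 5040 + 13056 + 35·24·34 = 46656; k=4: 5560 + 0 + 35·16·34 = 24600.
Minimum: 11430 at k=1.

11430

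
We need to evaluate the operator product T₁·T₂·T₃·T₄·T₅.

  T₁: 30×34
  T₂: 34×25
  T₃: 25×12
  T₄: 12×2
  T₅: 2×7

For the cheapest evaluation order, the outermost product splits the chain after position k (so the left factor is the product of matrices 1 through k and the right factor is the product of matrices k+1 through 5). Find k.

4

Adjacent pairs: T₁T₂ = 30·34·25 = 25500; T₂T₃ = 34·25·12 = 10200; T₃T₄ = 25·12·2 = 600; T₄T₅ = 12·2·7 = 168.
Length 3: T₁..T₃: k=1: 0+10200+30·34·12=22440; k=2: 25500+0+30·25·12=34500 → min 22440 | T₂..T₄: k=2: 0+600+34·25·2=2300; k=3: 10200+0+34·12·2=11016 → min 2300 | T₃..T₅: k=3: 0+168+25·12·7=2268; k=4: 600+0+25·2·7=950 → min 950.
Length 4: T₁..T₄: k=1: 0+2300+30·34·2=4340; k=2: 25500+600+30·25·2=27600; k=3: 22440+0+30·12·2=23160 → min 4340 | T₂..T₅: k=2: 0+950+34·25·7=6900; k=3: 10200+168+34·12·7=13224; k=4: 2300+0+34·2·7=2776 → min 2776.
Top-level splits: k=1: (T₁..T₁)·(T₂..T₅) → 0+2776+30·34·7 = 9916; k=2: (T₁..T₂)·(T₃..T₅) → 25500+950+30·25·7 = 31700; k=3: (T₁..T₃)·(T₄..T₅) → 22440+168+30·12·7 = 25128; k=4: (T₁..T₄)·(T₅..T₅) → 4340+0+30·2·7 = 4760.
Best split is after T₄, i.e. k = 4.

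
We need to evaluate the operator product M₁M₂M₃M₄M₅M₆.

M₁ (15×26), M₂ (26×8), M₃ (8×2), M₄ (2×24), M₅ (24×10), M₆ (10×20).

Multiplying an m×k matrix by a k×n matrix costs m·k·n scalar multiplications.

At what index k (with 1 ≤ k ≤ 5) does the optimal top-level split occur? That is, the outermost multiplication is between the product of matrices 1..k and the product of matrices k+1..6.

3

Adjacent pairs: M₁M₂ = 15·26·8 = 3120; M₂M₃ = 26·8·2 = 416; M₃M₄ = 8·2·24 = 384; M₄M₅ = 2·24·10 = 480; M₅M₆ = 24·10·20 = 4800.
Length 3: M₁..M₃: k=1: 0+416+15·26·2=1196; k=2: 3120+0+15·8·2=3360 → min 1196 | M₂..M₄: k=2: 0+384+26·8·24=5376; k=3: 416+0+26·2·24=1664 → min 1664 | M₃..M₅: k=3: 0+480+8·2·10=640; k=4: 384+0+8·24·10=2304 → min 640 | M₄..M₆: k=4: 0+4800+2·24·20=5760; k=5: 480+0+2·10·20=880 → min 880.
Length 4: M₁..M₄: k=1: 0+1664+15·26·24=11024; k=2: 3120+384+15·8·24=6384; k=3: 1196+0+15·2·24=1916 → min 1916 | M₂..M₅: k=2: 0+640+26·8·10=2720; k=3: 416+480+26·2·10=1416; k=4: 1664+0+26·24·10=7904 → min 1416 | M₃..M₆: k=3: 0+880+8·2·20=1200; k=4: 384+4800+8·24·20=9024; k=5: 640+0+8·10·20=2240 → min 1200.
Length 5: M₁..M₅: k=1: 0+1416+15·26·10=5316; k=2: 3120+640+15·8·10=4960; k=3: 1196+480+15·2·10=1976; k=4: 1916+0+15·24·10=5516 → min 1976 | M₂..M₆: k=2: 0+1200+26·8·20=5360; k=3: 416+880+26·2·20=2336; k=4: 1664+4800+26·24·20=18944; k=5: 1416+0+26·10·20=6616 → min 2336.
Top-level splits: k=1: (M₁..M₁)·(M₂..M₆) → 0+2336+15·26·20 = 10136; k=2: (M₁..M₂)·(M₃..M₆) → 3120+1200+15·8·20 = 6720; k=3: (M₁..M₃)·(M₄..M₆) → 1196+880+15·2·20 = 2676; k=4: (M₁..M₄)·(M₅..M₆) → 1916+4800+15·24·20 = 13916; k=5: (M₁..M₅)·(M₆..M₆) → 1976+0+15·10·20 = 4976.
Best split is after M₃, i.e. k = 3.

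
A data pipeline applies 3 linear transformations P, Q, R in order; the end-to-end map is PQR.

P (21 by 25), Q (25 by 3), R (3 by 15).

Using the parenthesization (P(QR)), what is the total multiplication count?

9000

(QR): 25×3 by 3×15 → 25×15, cost 25·3·15 = 1125
(P(QR)): 21×25 by 25×15 → 21×15, cost 21·25·15 = 7875; cumulative 9000
Total: 9000 scalar multiplications.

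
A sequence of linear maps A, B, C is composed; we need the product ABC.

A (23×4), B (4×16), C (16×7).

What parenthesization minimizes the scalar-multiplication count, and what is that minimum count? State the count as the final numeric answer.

1092

(A(BC)): cost 1092.
((AB)C): cost 4048.
Optimal: (A(BC)) with cost 1092.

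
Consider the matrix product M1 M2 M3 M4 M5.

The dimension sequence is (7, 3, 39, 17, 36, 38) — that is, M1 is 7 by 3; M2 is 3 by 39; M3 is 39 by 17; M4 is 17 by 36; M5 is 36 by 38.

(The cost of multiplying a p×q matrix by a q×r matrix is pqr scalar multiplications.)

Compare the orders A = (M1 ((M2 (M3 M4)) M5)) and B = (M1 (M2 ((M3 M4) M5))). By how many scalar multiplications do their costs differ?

Order A = (M1 ((M2 (M3 M4)) M5)): (M3 M4): 39×17 by 17×36 → 39×36, cost 39·17·36 = 23868; (M2 (M3 M4)): 3×39 by 39×36 → 3×36, cost 3·39·36 = 4212; cumulative 28080; ((M2 (M3 M4)) M5): 3×36 by 36×38 → 3×38, cost 3·36·38 = 4104; cumulative 32184; (M1 ((M2 (M3 M4)) M5)): 7×3 by 3×38 → 7×38, cost 7·3·38 = 798; cumulative 32982. Total 32982.
Order B = (M1 (M2 ((M3 M4) M5))): (M3 M4): 39×17 by 17×36 → 39×36, cost 39·17·36 = 23868; ((M3 M4) M5): 39×36 by 36×38 → 39×38, cost 39·36·38 = 53352; cumulative 77220; (M2 ((M3 M4) M5)): 3×39 by 39×38 → 3×38, cost 3·39·38 = 4446; cumulative 81666; (M1 (M2 ((M3 M4) M5))): 7×3 by 3×38 → 7×38, cost 7·3·38 = 798; cumulative 82464. Total 82464.
Difference: |32982 − 82464| = 49482.

49482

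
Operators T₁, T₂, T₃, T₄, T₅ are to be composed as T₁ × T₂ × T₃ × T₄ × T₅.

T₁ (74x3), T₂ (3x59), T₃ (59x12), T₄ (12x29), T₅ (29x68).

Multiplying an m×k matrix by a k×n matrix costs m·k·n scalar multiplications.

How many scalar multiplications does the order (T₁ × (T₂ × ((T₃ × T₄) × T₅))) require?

164012

(T₃ × T₄): 59×12 by 12×29 → 59×29, cost 59·12·29 = 20532
((T₃ × T₄) × T₅): 59×29 by 29×68 → 59×68, cost 59·29·68 = 116348; cumulative 136880
(T₂ × ((T₃ × T₄) × T₅)): 3×59 by 59×68 → 3×68, cost 3·59·68 = 12036; cumulative 148916
(T₁ × (T₂ × ((T₃ × T₄) × T₅))): 74×3 by 3×68 → 74×68, cost 74·3·68 = 15096; cumulative 164012
Total: 164012 scalar multiplications.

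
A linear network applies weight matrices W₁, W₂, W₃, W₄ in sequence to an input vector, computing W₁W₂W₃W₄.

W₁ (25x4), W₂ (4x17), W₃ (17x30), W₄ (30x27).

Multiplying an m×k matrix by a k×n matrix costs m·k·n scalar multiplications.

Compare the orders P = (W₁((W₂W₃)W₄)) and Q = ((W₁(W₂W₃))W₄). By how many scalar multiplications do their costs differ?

Order P = (W₁((W₂W₃)W₄)): (W₂W₃): 4×17 by 17×30 → 4×30, cost 4·17·30 = 2040; ((W₂W₃)W₄): 4×30 by 30×27 → 4×27, cost 4·30·27 = 3240; cumulative 5280; (W₁((W₂W₃)W₄)): 25×4 by 4×27 → 25×27, cost 25·4·27 = 2700; cumulative 7980. Total 7980.
Order Q = ((W₁(W₂W₃))W₄): (W₂W₃): 4×17 by 17×30 → 4×30, cost 4·17·30 = 2040; (W₁(W₂W₃)): 25×4 by 4×30 → 25×30, cost 25·4·30 = 3000; cumulative 5040; ((W₁(W₂W₃))W₄): 25×30 by 30×27 → 25×27, cost 25·30·27 = 20250; cumulative 25290. Total 25290.
Difference: |7980 − 25290| = 17310.

17310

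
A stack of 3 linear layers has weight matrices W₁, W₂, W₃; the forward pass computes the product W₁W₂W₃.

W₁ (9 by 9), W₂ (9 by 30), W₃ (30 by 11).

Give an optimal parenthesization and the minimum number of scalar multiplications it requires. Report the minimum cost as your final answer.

3861

(W₁(W₂W₃)): cost 3861.
((W₁W₂)W₃): cost 5400.
Optimal: (W₁(W₂W₃)) with cost 3861.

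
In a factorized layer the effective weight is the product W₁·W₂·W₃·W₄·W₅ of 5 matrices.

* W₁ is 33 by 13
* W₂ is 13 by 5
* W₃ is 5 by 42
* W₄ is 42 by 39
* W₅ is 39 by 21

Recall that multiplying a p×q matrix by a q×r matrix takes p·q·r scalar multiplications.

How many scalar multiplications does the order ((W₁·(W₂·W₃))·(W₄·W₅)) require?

(W₂·W₃): 13×5 by 5×42 → 13×42, cost 13·5·42 = 2730
(W₁·(W₂·W₃)): 33×13 by 13×42 → 33×42, cost 33·13·42 = 18018; cumulative 20748
(W₄·W₅): 42×39 by 39×21 → 42×21, cost 42·39·21 = 34398
((W₁·(W₂·W₃))·(W₄·W₅)): 33×42 by 42×21 → 33×21, cost 33·42·21 = 29106; cumulative 84252
Total: 84252 scalar multiplications.

84252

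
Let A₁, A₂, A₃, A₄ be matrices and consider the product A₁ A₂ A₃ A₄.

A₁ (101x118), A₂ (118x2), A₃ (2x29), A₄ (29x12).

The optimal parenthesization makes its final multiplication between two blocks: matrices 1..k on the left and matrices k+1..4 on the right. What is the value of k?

2

Adjacent pairs: A₁A₂ = 101·118·2 = 23836; A₂A₃ = 118·2·29 = 6844; A₃A₄ = 2·29·12 = 696.
Length 3: A₁..A₃: k=1: 0+6844+101·118·29=352466; k=2: 23836+0+101·2·29=29694 → min 29694 | A₂..A₄: k=2: 0+696+118·2·12=3528; k=3: 6844+0+118·29·12=47908 → min 3528.
Top-level splits: k=1: (A₁..A₁)·(A₂..A₄) → 0+3528+101·118·12 = 146544; k=2: (A₁..A₂)·(A₃..A₄) → 23836+696+101·2·12 = 26956; k=3: (A₁..A₃)·(A₄..A₄) → 29694+0+101·29·12 = 64842.
Best split is after A₂, i.e. k = 2.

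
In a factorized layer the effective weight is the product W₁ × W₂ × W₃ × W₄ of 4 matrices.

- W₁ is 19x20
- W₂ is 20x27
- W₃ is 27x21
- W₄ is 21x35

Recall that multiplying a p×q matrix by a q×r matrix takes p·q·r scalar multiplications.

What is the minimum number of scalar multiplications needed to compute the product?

33285

Adjacent pairs: W₁W₂ = 19·20·27 = 10260; W₂W₃ = 20·27·21 = 11340; W₃W₄ = 27·21·35 = 19845.
Length 3: W₁..W₃: k=1: 0+11340+19·20·21=19320; k=2: 10260+0+19·27·21=21033 → min 19320 | W₂..W₄: k=2: 0+19845+20·27·35=38745; k=3: 11340+0+20·21·35=26040 → min 26040.
Length 4: W₁..W₄: k=1: 0+26040+19·20·35=39340; k=2: 10260+19845+19·27·35=48060; k=3: 19320+0+19·21·35=33285 → min 33285.
Optimal order: ((W₁ × (W₂ × W₃)) × W₄) with cost 33285.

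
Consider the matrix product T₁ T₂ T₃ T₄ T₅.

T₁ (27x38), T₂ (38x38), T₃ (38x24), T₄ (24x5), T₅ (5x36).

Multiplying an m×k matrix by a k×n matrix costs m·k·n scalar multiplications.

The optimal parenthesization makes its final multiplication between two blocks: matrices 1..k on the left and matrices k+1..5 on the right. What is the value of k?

Adjacent pairs: T₁T₂ = 27·38·38 = 38988; T₂T₃ = 38·38·24 = 34656; T₃T₄ = 38·24·5 = 4560; T₄T₅ = 24·5·36 = 4320.
Length 3: T₁..T₃: k=1: 0+34656+27·38·24=59280; k=2: 38988+0+27·38·24=63612 → min 59280 | T₂..T₄: k=2: 0+4560+38·38·5=11780; k=3: 34656+0+38·24·5=39216 → min 11780 | T₃..T₅: k=3: 0+4320+38·24·36=37152; k=4: 4560+0+38·5·36=11400 → min 11400.
Length 4: T₁..T₄: k=1: 0+11780+27·38·5=16910; k=2: 38988+4560+27·38·5=48678; k=3: 59280+0+27·24·5=62520 → min 16910 | T₂..T₅: k=2: 0+11400+38·38·36=63384; k=3: 34656+4320+38·24·36=71808; k=4: 11780+0+38·5·36=18620 → min 18620.
Top-level splits: k=1: (T₁..T₁)·(T₂..T₅) → 0+18620+27·38·36 = 55556; k=2: (T₁..T₂)·(T₃..T₅) → 38988+11400+27·38·36 = 87324; k=3: (T₁..T₃)·(T₄..T₅) → 59280+4320+27·24·36 = 86928; k=4: (T₁..T₄)·(T₅..T₅) → 16910+0+27·5·36 = 21770.
Best split is after T₄, i.e. k = 4.

4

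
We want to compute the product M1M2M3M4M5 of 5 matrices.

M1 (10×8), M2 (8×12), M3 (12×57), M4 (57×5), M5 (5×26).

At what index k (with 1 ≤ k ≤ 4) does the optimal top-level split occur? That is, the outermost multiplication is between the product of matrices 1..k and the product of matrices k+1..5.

4

Adjacent pairs: M1M2 = 10·8·12 = 960; M2M3 = 8·12·57 = 5472; M3M4 = 12·57·5 = 3420; M4M5 = 57·5·26 = 7410.
Length 3: M1..M3: k=1: 0+5472+10·8·57=10032; k=2: 960+0+10·12·57=7800 → min 7800 | M2..M4: k=2: 0+3420+8·12·5=3900; k=3: 5472+0+8·57·5=7752 → min 3900 | M3..M5: k=3: 0+7410+12·57·26=25194; k=4: 3420+0+12·5·26=4980 → min 4980.
Length 4: M1..M4: k=1: 0+3900+10·8·5=4300; k=2: 960+3420+10·12·5=4980; k=3: 7800+0+10·57·5=10650 → min 4300 | M2..M5: k=2: 0+4980+8·12·26=7476; k=3: 5472+7410+8·57·26=24738; k=4: 3900+0+8·5·26=4940 → min 4940.
Top-level splits: k=1: (M1..M1)·(M2..M5) → 0+4940+10·8·26 = 7020; k=2: (M1..M2)·(M3..M5) → 960+4980+10·12·26 = 9060; k=3: (M1..M3)·(M4..M5) → 7800+7410+10·57·26 = 30030; k=4: (M1..M4)·(M5..M5) → 4300+0+10·5·26 = 5600.
Best split is after M4, i.e. k = 4.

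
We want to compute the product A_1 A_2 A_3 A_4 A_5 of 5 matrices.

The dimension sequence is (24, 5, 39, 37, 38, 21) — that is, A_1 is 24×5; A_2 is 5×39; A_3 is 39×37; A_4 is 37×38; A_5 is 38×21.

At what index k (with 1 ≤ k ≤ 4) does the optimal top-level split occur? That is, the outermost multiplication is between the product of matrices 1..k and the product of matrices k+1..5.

Adjacent pairs: A_1A_2 = 24·5·39 = 4680; A_2A_3 = 5·39·37 = 7215; A_3A_4 = 39·37·38 = 54834; A_4A_5 = 37·38·21 = 29526.
Length 3: A_1..A_3: k=1: 0+7215+24·5·37=11655; k=2: 4680+0+24·39·37=39312 → min 11655 | A_2..A_4: k=2: 0+54834+5·39·38=62244; k=3: 7215+0+5·37·38=14245 → min 14245 | A_3..A_5: k=3: 0+29526+39·37·21=59829; k=4: 54834+0+39·38·21=85956 → min 59829.
Length 4: A_1..A_4: k=1: 0+14245+24·5·38=18805; k=2: 4680+54834+24·39·38=95082; k=3: 11655+0+24·37·38=45399 → min 18805 | A_2..A_5: k=2: 0+59829+5·39·21=63924; k=3: 7215+29526+5·37·21=40626; k=4: 14245+0+5·38·21=18235 → min 18235.
Top-level splits: k=1: (A_1..A_1)·(A_2..A_5) → 0+18235+24·5·21 = 20755; k=2: (A_1..A_2)·(A_3..A_5) → 4680+59829+24·39·21 = 84165; k=3: (A_1..A_3)·(A_4..A_5) → 11655+29526+24·37·21 = 59829; k=4: (A_1..A_4)·(A_5..A_5) → 18805+0+24·38·21 = 37957.
Best split is after A_1, i.e. k = 1.

1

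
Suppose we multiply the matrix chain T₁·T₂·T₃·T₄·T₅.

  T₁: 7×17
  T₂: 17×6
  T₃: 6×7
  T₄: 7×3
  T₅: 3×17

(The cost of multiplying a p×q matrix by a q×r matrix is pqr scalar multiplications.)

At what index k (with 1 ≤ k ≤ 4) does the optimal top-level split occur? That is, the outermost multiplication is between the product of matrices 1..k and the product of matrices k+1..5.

4

Adjacent pairs: T₁T₂ = 7·17·6 = 714; T₂T₃ = 17·6·7 = 714; T₃T₄ = 6·7·3 = 126; T₄T₅ = 7·3·17 = 357.
Length 3: T₁..T₃: k=1: 0+714+7·17·7=1547; k=2: 714+0+7·6·7=1008 → min 1008 | T₂..T₄: k=2: 0+126+17·6·3=432; k=3: 714+0+17·7·3=1071 → min 432 | T₃..T₅: k=3: 0+357+6·7·17=1071; k=4: 126+0+6·3·17=432 → min 432.
Length 4: T₁..T₄: k=1: 0+432+7·17·3=789; k=2: 714+126+7·6·3=966; k=3: 1008+0+7·7·3=1155 → min 789 | T₂..T₅: k=2: 0+432+17·6·17=2166; k=3: 714+357+17·7·17=3094; k=4: 432+0+17·3·17=1299 → min 1299.
Top-level splits: k=1: (T₁..T₁)·(T₂..T₅) → 0+1299+7·17·17 = 3322; k=2: (T₁..T₂)·(T₃..T₅) → 714+432+7·6·17 = 1860; k=3: (T₁..T₃)·(T₄..T₅) → 1008+357+7·7·17 = 2198; k=4: (T₁..T₄)·(T₅..T₅) → 789+0+7·3·17 = 1146.
Best split is after T₄, i.e. k = 4.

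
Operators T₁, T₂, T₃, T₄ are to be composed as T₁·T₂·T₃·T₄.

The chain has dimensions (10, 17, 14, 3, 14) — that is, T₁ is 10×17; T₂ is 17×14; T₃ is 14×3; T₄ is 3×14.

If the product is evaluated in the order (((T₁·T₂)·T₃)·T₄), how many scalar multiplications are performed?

(T₁·T₂): 10×17 by 17×14 → 10×14, cost 10·17·14 = 2380
((T₁·T₂)·T₃): 10×14 by 14×3 → 10×3, cost 10·14·3 = 420; cumulative 2800
(((T₁·T₂)·T₃)·T₄): 10×3 by 3×14 → 10×14, cost 10·3·14 = 420; cumulative 3220
Total: 3220 scalar multiplications.

3220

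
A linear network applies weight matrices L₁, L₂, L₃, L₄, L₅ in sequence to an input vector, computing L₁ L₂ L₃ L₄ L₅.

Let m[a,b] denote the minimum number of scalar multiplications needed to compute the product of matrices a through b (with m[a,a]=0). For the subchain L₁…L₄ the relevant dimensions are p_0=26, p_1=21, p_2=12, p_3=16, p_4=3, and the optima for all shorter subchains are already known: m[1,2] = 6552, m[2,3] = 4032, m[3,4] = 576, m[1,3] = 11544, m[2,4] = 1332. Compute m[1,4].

m[1,4] = min over k∈[1,3] of m[1,k]+m[k+1,4]+p_{0}·p_k·p_{4}.
k=1: 0 + 1332 + 26·21·3 = 2970; k=2: 6552 + 576 + 26·12·3 = 8064; k=3: 11544 + 0 + 26·16·3 = 12792.
Minimum: 2970 at k=1.

2970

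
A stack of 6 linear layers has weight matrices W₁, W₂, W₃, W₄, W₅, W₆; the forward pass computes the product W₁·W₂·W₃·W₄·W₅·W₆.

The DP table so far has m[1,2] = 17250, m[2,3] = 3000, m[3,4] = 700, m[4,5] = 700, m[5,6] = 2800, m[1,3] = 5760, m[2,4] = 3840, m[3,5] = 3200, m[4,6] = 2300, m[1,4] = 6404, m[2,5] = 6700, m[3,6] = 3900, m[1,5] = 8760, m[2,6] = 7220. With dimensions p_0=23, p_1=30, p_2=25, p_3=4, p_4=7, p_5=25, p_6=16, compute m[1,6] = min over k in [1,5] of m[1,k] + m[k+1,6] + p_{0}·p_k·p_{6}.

m[1,6] = min over k∈[1,5] of m[1,k]+m[k+1,6]+p_{0}·p_k·p_{6}.
k=1: 0 + 7220 + 23·30·16 = 18260; k=2: 17250 + 3900 + 23·25·16 = 30350; k=3: 5760 + 2300 + 23·4·16 = 9532; k=4: 6404 + 2800 + 23·7·16 = 11780; k=5: 8760 + 0 + 23·25·16 = 17960.
Minimum: 9532 at k=3.

9532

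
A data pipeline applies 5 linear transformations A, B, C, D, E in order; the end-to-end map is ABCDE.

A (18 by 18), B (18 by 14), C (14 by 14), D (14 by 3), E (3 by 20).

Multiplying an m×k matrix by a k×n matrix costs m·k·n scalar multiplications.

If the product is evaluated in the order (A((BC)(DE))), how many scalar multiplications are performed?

(BC): 18×14 by 14×14 → 18×14, cost 18·14·14 = 3528
(DE): 14×3 by 3×20 → 14×20, cost 14·3·20 = 840
((BC)(DE)): 18×14 by 14×20 → 18×20, cost 18·14·20 = 5040; cumulative 9408
(A((BC)(DE))): 18×18 by 18×20 → 18×20, cost 18·18·20 = 6480; cumulative 15888
Total: 15888 scalar multiplications.

15888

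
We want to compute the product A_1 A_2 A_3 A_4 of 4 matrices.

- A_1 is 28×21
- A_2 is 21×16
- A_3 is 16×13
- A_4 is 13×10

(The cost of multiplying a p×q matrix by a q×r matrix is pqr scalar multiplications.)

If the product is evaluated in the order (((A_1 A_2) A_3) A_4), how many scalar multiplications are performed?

(A_1 A_2): 28×21 by 21×16 → 28×16, cost 28·21·16 = 9408
((A_1 A_2) A_3): 28×16 by 16×13 → 28×13, cost 28·16·13 = 5824; cumulative 15232
(((A_1 A_2) A_3) A_4): 28×13 by 13×10 → 28×10, cost 28·13·10 = 3640; cumulative 18872
Total: 18872 scalar multiplications.

18872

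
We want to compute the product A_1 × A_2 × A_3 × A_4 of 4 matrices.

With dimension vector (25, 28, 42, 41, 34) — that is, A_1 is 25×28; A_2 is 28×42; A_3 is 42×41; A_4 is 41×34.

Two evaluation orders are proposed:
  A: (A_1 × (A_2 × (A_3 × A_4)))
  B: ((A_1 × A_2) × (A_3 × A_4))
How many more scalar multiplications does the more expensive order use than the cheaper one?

1316

Order A = (A_1 × (A_2 × (A_3 × A_4))): (A_3 × A_4): 42×41 by 41×34 → 42×34, cost 42·41·34 = 58548; (A_2 × (A_3 × A_4)): 28×42 by 42×34 → 28×34, cost 28·42·34 = 39984; cumulative 98532; (A_1 × (A_2 × (A_3 × A_4))): 25×28 by 28×34 → 25×34, cost 25·28·34 = 23800; cumulative 122332. Total 122332.
Order B = ((A_1 × A_2) × (A_3 × A_4)): (A_1 × A_2): 25×28 by 28×42 → 25×42, cost 25·28·42 = 29400; (A_3 × A_4): 42×41 by 41×34 → 42×34, cost 42·41·34 = 58548; ((A_1 × A_2) × (A_3 × A_4)): 25×42 by 42×34 → 25×34, cost 25·42·34 = 35700; cumulative 123648. Total 123648.
Difference: |122332 − 123648| = 1316.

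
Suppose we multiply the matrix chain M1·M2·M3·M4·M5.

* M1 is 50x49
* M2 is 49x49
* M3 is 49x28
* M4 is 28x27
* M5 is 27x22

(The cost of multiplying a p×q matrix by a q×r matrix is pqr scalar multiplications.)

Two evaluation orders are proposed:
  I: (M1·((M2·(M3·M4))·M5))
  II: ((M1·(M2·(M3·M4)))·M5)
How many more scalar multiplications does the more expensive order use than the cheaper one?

12844

Order I = (M1·((M2·(M3·M4))·M5)): (M3·M4): 49×28 by 28×27 → 49×27, cost 49·28·27 = 37044; (M2·(M3·M4)): 49×49 by 49×27 → 49×27, cost 49·49·27 = 64827; cumulative 101871; ((M2·(M3·M4))·M5): 49×27 by 27×22 → 49×22, cost 49·27·22 = 29106; cumulative 130977; (M1·((M2·(M3·M4))·M5)): 50×49 by 49×22 → 50×22, cost 50·49·22 = 53900; cumulative 184877. Total 184877.
Order II = ((M1·(M2·(M3·M4)))·M5): (M3·M4): 49×28 by 28×27 → 49×27, cost 49·28·27 = 37044; (M2·(M3·M4)): 49×49 by 49×27 → 49×27, cost 49·49·27 = 64827; cumulative 101871; (M1·(M2·(M3·M4))): 50×49 by 49×27 → 50×27, cost 50·49·27 = 66150; cumulative 168021; ((M1·(M2·(M3·M4)))·M5): 50×27 by 27×22 → 50×22, cost 50·27·22 = 29700; cumulative 197721. Total 197721.
Difference: |184877 − 197721| = 12844.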